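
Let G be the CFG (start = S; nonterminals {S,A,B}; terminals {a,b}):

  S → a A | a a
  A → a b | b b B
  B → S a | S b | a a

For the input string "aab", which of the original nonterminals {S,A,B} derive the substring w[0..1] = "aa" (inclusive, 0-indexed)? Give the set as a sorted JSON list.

Convert to CNF:
  S -> T0 A | T0 T0
  A -> T0 T1 | T1 X2
  B -> S T0 | S T1 | T0 T0
  T0 -> a
  T1 -> b
  X2 -> T1 B

CYK table (by increasing span) — only the sub-triangle for w[0..1]:
  [0..0]={T0}  "a"  orig:{}
  [1..1]={T0}  "a"  orig:{}
  [0..1]={B,S}  "aa"

Original NTs in T[0,1] deriving "aa": ["B", "S"]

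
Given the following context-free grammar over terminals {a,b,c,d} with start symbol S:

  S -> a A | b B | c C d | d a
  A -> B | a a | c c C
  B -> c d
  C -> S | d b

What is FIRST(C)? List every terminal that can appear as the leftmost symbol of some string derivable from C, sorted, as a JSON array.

Compute FIRST by fixpoint:
iter 1:
  A via A→a a: +{a}
  A via A→c c C: +{c}
  B via B→c d: +{c}
  C via C→d b: +{d}
  S via S→a A: +{a}
  S via S→b B: +{b}
  S via S→c C d: +{c}
  S via S→d a: +{d}
  FIRST[S]={a,b,c,d}  FIRST[A]={a,c}  FIRST[B]={c}  FIRST[C]={d}
iter 2:
  C via C→S: +{a,b,c}
  FIRST[S]={a,b,c,d}  FIRST[A]={a,c}  FIRST[B]={c}  FIRST[C]={a,b,c,d}
iter 3: — fixpoint
  FIRST[S]={a,b,c,d}  FIRST[A]={a,c}  FIRST[B]={c}  FIRST[C]={a,b,c,d}

FIRST(C) = ["a", "b", "c", "d"]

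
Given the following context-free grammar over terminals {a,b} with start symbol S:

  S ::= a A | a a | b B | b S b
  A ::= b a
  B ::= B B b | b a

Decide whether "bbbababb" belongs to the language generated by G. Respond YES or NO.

CNF form of G:
  S -> T0 B | T0 X3 | T1 A | T1 T1
  A -> T0 T1
  B -> B X2 | T0 T1
  T0 -> b
  T1 -> a
  X2 -> B T0
  X3 -> S T0

Fill CYK table bottom-up:
  T[0,0] 'b' = {T0}  orig:{}
  T[1,1] 'b' = {T0}  orig:{}
  T[2,2] 'b' = {T0}  orig:{}
  T[3,3] 'a' = {T1}  orig:{}
  T[4,4] 'b' = {T0}  orig:{}
  T[5,5] 'a' = {T1}  orig:{}
  T[6,6] 'b' = {T0}  orig:{}
  T[7,7] 'b' = {T0}  orig:{}
  T[0,1] 'bb' = ∅
  T[1,2] 'bb' = ∅
  T[2,3] 'ba' = {A,B}
  T[3,4] 'ab' = ∅
  T[4,5] 'ba' = {A,B}
  T[5,6] 'ab' = ∅
  T[6,7] 'bb' = ∅
  T[0,2] 'bbb' = ∅
  T[1,3] 'bba' = {S}
  T[2,4] 'bab' = {X2}  orig:{}
  T[3,5] 'aba' = {S}
  T[4,6] 'bab' = {X2}  orig:{}
  T[5,7] 'abb' = ∅
  T[0,3] 'bbba' = ∅
  T[1,4] 'bbab' = {X3}  orig:{}
  T[2,5] 'baba' = ∅
  T[3,6] 'abab' = {X3}  orig:{}
  T[4,7] 'babb' = ∅
  T[0,4] 'bbbab' = {S}
  T[1,5] 'bbaba' = ∅
  T[2,6] 'babab' = {B,S}
  T[3,7] 'ababb' = ∅
  T[0,5] 'bbbaba' = ∅
  T[1,6] 'bbabab' = {S}
  T[2,7] 'bababb' = {X2,X3}  orig:{}
  T[0,6] 'bbbabab' = ∅
  T[1,7] 'bbababb' = {S,X3}  orig:{S}
  T[0,7] 'bbbababb' = {S}

S ∈ T[0,7] ⇒ YES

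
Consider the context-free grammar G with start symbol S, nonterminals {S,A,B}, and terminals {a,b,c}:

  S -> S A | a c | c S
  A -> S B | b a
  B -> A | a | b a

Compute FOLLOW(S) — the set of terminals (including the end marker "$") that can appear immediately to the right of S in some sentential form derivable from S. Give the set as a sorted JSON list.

FIRST sets, iterate to fixpoint:
[1]
  A via A→b a: +{b}
  B via B→A: +{b}
  B via B→a: +{a}
  S via S→a c: +{a}
  S via S→c S: +{c}
  S: {a,c}  A: {b}  B: {a,b}
[2]
  A via A→S B: +{a,c}
  B via B→A: +{c}
  S: {a,c}  A: {a,b,c}  B: {a,b,c}
[3] (no change)
  S: {a,c}  A: {a,b,c}  B: {a,b,c}

FOLLOW iteration:
initialize: $ ∈ FOLLOW(S)
[1]
  A→S B: FOLLOW(S) ⊇ FIRST(B) = {a,b,c}; new: +{a,b,c}
  S→S A: FOLLOW(A) ⊇ FOLLOW(S) ⊇ {$,a,b,c}; new: +{$,a,b,c}
  S: {$,a,b,c}  A: {$,a,b,c}  B: {}
[2]
  A→S B: FOLLOW(B) ⊇ FOLLOW(A) ⊇ {$,a,b,c}; new: +{$,a,b,c}
  S: {$,a,b,c}  A: {$,a,b,c}  B: {$,a,b,c}
[3] done
  S: {$,a,b,c}  A: {$,a,b,c}  B: {$,a,b,c}

FOLLOW(S) = ["$", "a", "b", "c"]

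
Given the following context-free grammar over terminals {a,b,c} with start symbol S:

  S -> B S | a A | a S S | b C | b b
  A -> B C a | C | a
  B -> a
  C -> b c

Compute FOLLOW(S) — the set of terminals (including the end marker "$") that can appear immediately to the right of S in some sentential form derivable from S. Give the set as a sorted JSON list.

FIRST iteration:
[1]
  A via A→a: +{a}
  B via B→a: +{a}
  C via C→b c: +{b}
  S via S→B S: +{a}
  S via S→b C: +{b}
  FIRST(S)={a,b}  FIRST(A)={a}  FIRST(B)={a}  FIRST(C)={b}
[2]
  A via A→C: +{b}
  FIRST(S)={a,b}  FIRST(A)={a,b}  FIRST(B)={a}  FIRST(C)={b}
[3] — fixpoint
  FIRST(S)={a,b}  FIRST(A)={a,b}  FIRST(B)={a}  FIRST(C)={b}

Compute FOLLOW by fixpoint:
initialize: $ ∈ FOLLOW(S)
[1]
  A→B C a: FOLLOW(B) ⊇ FIRST(C) = {b}; new: +{b}
  A→B C a: FOLLOW(C) ⊇ FIRST(a) = {a}; new: +{a}
  S→B S: FOLLOW(B) ⊇ FIRST(S) = {a,b}; new: +{a}
  S→a A: FOLLOW(A) ⊇ FOLLOW(S) ⊇ {$}; new: +{$}
  S→a S S: FOLLOW(S) ⊇ FIRST(S) = {a,b}; new: +{a,b}
  S→b C: FOLLOW(C) ⊇ FOLLOW(S) ⊇ {$,a,b}; new: +{$,b}
  S: {$,a,b}  A: {$}  B: {a,b}  C: {$,a,b}
[2]
  S→a A: FOLLOW(A) ⊇ FOLLOW(S) ⊇ {$,a,b}; new: +{a,b}
  S: {$,a,b}  A: {$,a,b}  B: {a,b}  C: {$,a,b}
[3] done
  S: {$,a,b}  A: {$,a,b}  B: {a,b}  C: {$,a,b}

FOLLOW(S) = ["$", "a", "b"]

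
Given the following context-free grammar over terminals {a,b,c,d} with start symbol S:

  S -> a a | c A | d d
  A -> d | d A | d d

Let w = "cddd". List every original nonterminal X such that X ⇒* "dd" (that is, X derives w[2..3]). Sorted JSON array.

Convert to CNF:
  S -> T0 T0 | T1 T1 | T2 A
  A -> T0 A | T0 T0 | d
  T0 -> d
  T1 -> a
  T2 -> c

CYK fill — only the sub-triangle for w[2..3]:
  [2..2]={A,T0}  "d"  orig:{A}
  [3..3]={A,T0}  "d"  orig:{A}
  [2..3]={A,S}  "dd"

Original NTs in T[2,3] deriving "dd": ["A", "S"]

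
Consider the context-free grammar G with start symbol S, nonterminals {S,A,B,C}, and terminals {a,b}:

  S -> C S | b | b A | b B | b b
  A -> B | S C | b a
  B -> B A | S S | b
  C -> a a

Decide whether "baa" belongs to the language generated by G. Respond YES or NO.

CNF form of G:
  S -> C S | T0 A | T0 B | T0 T0 | b
  A -> B A | S C | S S | T0 T1 | b
  B -> B A | S S | b
  C -> T1 T1
  T0 -> b
  T1 -> a

CYK fill:
  [0..0]={A,B,S,T0}  "b"  orig:{A,B,S}
  [1..1]={T1}  "a"  orig:{}
  [2..2]={T1}  "a"  orig:{}
  [0..1]={A}  "ba"
  [1..2]={C}  "aa"
  [0..2]={A}  "baa"

S ∉ T[0,2] ⇒ NO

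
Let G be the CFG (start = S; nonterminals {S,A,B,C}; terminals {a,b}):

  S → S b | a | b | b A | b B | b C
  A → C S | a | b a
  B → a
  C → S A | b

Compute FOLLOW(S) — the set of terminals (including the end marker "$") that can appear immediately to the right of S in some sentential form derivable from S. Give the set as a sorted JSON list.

FIRST iteration:
[1]
  A via A→a: +{a}
  A via A→b a: +{b}
  B via B→a: +{a}
  C via C→b: +{b}
  S via S→a: +{a}
  S via S→b: +{b}
  S: {a,b}  A: {a,b}  B: {a}  C: {b}
[2]
  C via C→S A: +{a}
  S: {a,b}  A: {a,b}  B: {a}  C: {a,b}
[3] (no change)
  S: {a,b}  A: {a,b}  B: {a}  C: {a,b}

Compute FOLLOW by fixpoint:
seed FOLLOW(S) with $
iter 1:
  A→C S: FOLLOW(C) ⊇ FIRST(S) = {a,b}; new: +{a,b}
  C→S A: FOLLOW(S) ⊇ FIRST(A) = {a,b}; new: +{a,b}
  C→S A: FOLLOW(A) ⊇ FOLLOW(C) ⊇ {a,b}; new: +{a,b}
  S→b A: FOLLOW(A) ⊇ FOLLOW(S) ⊇ {$,a,b}; new: +{$}
  S→b B: FOLLOW(B) ⊇ FOLLOW(S) ⊇ {$,a,b}; new: +{$,a,b}
  S→b C: FOLLOW(C) ⊇ FOLLOW(S) ⊇ {$,a,b}; new: +{$}
  FOLLOW[S]={$,a,b}  FOLLOW[A]={$,a,b}  FOLLOW[B]={$,a,b}  FOLLOW[C]={$,a,b}
iter 2: (no change)
  FOLLOW[S]={$,a,b}  FOLLOW[A]={$,a,b}  FOLLOW[B]={$,a,b}  FOLLOW[C]={$,a,b}

FOLLOW(S) = ["$", "a", "b"]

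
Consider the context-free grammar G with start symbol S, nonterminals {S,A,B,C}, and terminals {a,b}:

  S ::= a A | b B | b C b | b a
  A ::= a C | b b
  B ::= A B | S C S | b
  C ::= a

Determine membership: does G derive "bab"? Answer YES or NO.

CNF form of G:
  S -> T0 A | T1 B | T1 T0 | T1 X3
  A -> T0 C | T1 T1
  B -> A B | S X2 | b
  C -> a
  T0 -> a
  T1 -> b
  X2 -> C S
  X3 -> C T1

CYK table (by increasing span):
  cell(0,0) b: {B,T1}  orig:{B}
  cell(1,1) a: {C,T0}  orig:{C}
  cell(2,2) b: {B,T1}  orig:{B}
  cell(0,1) ba: {S}
  cell(1,2) ab: {X3}  orig:{}
  cell(0,2) bab: {S}

S ∈ T[0,2] ⇒ YES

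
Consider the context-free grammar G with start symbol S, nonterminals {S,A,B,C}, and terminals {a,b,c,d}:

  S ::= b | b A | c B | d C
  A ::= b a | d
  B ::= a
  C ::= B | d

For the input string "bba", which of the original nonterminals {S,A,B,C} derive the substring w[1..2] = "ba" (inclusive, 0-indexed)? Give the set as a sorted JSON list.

CNF form of G:
  S -> T0 A | T2 B | T3 C | b
  A -> T0 T1 | d
  B -> a
  C -> a | d
  T0 -> b
  T1 -> a
  T2 -> c
  T3 -> d

CYK fill (cells [i..j] with 1 ≤ i ≤ j ≤ 2 only):
  [1..1]={S,T0}  "b"  orig:{S}
  [2..2]={B,C,T1}  "a"  orig:{B,C}
  [1..2]={A}  "ba"

Original NTs in T[1,2] deriving "ba": ["A"]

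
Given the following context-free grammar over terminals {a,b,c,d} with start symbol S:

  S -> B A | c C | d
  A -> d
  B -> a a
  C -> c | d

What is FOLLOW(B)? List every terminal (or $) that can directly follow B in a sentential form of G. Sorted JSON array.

FIRST sets, iterate to fixpoint:
round 1:
  A via A→d: +{d}
  B via B→a a: +{a}
  C via C→c: +{c}
  C via C→d: +{d}
  S via S→B A: +{a}
  S via S→c C: +{c}
  S via S→d: +{d}
  FIRST[S]={a,c,d}  FIRST[A]={d}  FIRST[B]={a}  FIRST[C]={c,d}
round 2: done
  FIRST[S]={a,c,d}  FIRST[A]={d}  FIRST[B]={a}  FIRST[C]={c,d}

FOLLOW iteration:
seed FOLLOW(S) with $
pass 1:
  S→B A: FOLLOW(B) ⊇ FIRST(A) = {d}; new: +{d}
  S→B A: FOLLOW(A) ⊇ FOLLOW(S) ⊇ {$}; new: +{$}
  S→c C: FOLLOW(C) ⊇ FOLLOW(S) ⊇ {$}; new: +{$}
  FOLLOW(S)={$}  FOLLOW(A)={$}  FOLLOW(B)={d}  FOLLOW(C)={$}
pass 2: (no change)
  FOLLOW(S)={$}  FOLLOW(A)={$}  FOLLOW(B)={d}  FOLLOW(C)={$}

FOLLOW(B) = ["d"]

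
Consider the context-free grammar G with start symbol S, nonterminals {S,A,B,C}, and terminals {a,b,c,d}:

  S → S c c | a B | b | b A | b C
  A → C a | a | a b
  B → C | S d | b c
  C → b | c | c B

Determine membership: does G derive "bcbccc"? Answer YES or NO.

CNF form of G:
  S -> S X4 | T0 B | T1 A | T1 C | b
  A -> C T0 | T0 T1 | a
  B -> S T2 | T1 T3 | T3 B | b | c
  C -> T3 B | b | c
  T0 -> a
  T1 -> b
  T2 -> d
  T3 -> c
  X4 -> T3 T3

CYK table (by increasing span):
  T[0,0] 'b' = {B,C,S,T1}  orig:{B,C,S}
  T[1,1] 'c' = {B,C,T3}  orig:{B,C}
  T[2,2] 'b' = {B,C,S,T1}  orig:{B,C,S}
  T[3,3] 'c' = {B,C,T3}  orig:{B,C}
  T[4,4] 'c' = {B,C,T3}  orig:{B,C}
  T[5,5] 'c' = {B,C,T3}  orig:{B,C}
  T[0,1] 'bc' = {B,S}
  T[1,2] 'cb' = {B,C}
  T[2,3] 'bc' = {B,S}
  T[3,4] 'cc' = {B,C,X4}  orig:{B,C}
  T[4,5] 'cc' = {B,C,X4}  orig:{B,C}
  T[0,2] 'bcb' = {S}
  T[1,3] 'cbc' = {B,C}
  T[2,4] 'bcc' = {S}
  T[3,5] 'ccc' = {B,C}
  T[0,3] 'bcbc' = {S}
  T[1,4] 'cbcc' = ∅
  T[2,5] 'bccc' = {S}
  T[0,4] 'bcbcc' = {S}
  T[1,5] 'cbccc' = ∅
  T[0,5] 'bcbccc' = {S}

S ∈ T[0,5] ⇒ YES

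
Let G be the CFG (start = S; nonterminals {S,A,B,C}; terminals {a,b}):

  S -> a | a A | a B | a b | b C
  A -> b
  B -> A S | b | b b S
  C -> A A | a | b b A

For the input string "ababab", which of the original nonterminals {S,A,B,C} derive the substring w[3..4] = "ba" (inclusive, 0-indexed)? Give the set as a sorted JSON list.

Convert to CNF:
  S -> T0 C | T1 A | T1 B | T1 T0 | a
  A -> b
  B -> A S | T0 X2 | b
  C -> A A | T0 X3 | a
  T0 -> b
  T1 -> a
  X2 -> T0 S
  X3 -> T0 A

CYK table (by increasing span), restricted to cells inside w[3..4]:
  [3..3]={A,B,T0}  "b"  orig:{A,B}
  [4..4]={C,S,T1}  "a"  orig:{C,S}
  [3..4]={B,S,X2}  "ba"  orig:{B,S}

Original NTs in T[3,4] deriving "ba": ["B", "S"]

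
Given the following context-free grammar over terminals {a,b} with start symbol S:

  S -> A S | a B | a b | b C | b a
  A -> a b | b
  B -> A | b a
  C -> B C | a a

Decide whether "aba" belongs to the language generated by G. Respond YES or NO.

Convert to CNF:
  S -> A S | T0 B | T0 T1 | T1 C | T1 T0
  A -> T0 T1 | b
  B -> T0 T1 | T1 T0 | b
  C -> B C | T0 T0
  T0 -> a
  T1 -> b

CYK table (by increasing span):
  [0..0]={T0}  "a"  orig:{}
  [1..1]={A,B,T1}  "b"  orig:{A,B}
  [2..2]={T0}  "a"  orig:{}
  [0..1]={A,B,S}  "ab"
  [1..2]={B,S}  "ba"
  [0..2]={S}  "aba"

S ∈ T[0,2] ⇒ YES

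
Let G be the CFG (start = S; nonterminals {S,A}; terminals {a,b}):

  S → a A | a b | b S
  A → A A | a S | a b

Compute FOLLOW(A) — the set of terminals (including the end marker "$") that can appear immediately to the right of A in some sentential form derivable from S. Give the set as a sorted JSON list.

Compute FIRST by fixpoint:
iter 1:
  A via A→a S: +{a}
  S via S→a A: +{a}
  S via S→b S: +{b}
  S: {a,b}  A: {a}
iter 2: — fixpoint
  S: {a,b}  A: {a}

FOLLOW sets:
FOLLOW(S) := {$}
round 1:
  A→A A: FOLLOW(A) ⊇ FIRST(A) = {a}; new: +{a}
  A→a S: FOLLOW(S) ⊇ FOLLOW(A) ⊇ {a}; new: +{a}
  S→a A: FOLLOW(A) ⊇ FOLLOW(S) ⊇ {$,a}; new: +{$}
  FOLLOW(S)={$,a}  FOLLOW(A)={$,a}
round 2: (stable)
  FOLLOW(S)={$,a}  FOLLOW(A)={$,a}

FOLLOW(A) = ["$", "a"]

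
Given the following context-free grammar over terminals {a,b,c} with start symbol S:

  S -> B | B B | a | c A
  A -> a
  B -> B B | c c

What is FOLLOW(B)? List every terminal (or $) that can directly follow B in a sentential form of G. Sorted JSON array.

FIRST iteration:
round 1:
  A via A→a: +{a}
  B via B→c c: +{c}
  S via S→B: +{c}
  S via S→a: +{a}
  S: {a,c}  A: {a}  B: {c}
round 2: — fixpoint
  S: {a,c}  A: {a}  B: {c}

FOLLOW iteration:
initialize: $ ∈ FOLLOW(S)
pass 1:
  B→B B: FOLLOW(B) ⊇ FIRST(B) = {c}; new: +{c}
  S→B: FOLLOW(B) ⊇ FOLLOW(S) ⊇ {$}; new: +{$}
  S→c A: FOLLOW(A) ⊇ FOLLOW(S) ⊇ {$}; new: +{$}
  FOLLOW[S]={$}  FOLLOW[A]={$}  FOLLOW[B]={$,c}
pass 2: — fixpoint
  FOLLOW[S]={$}  FOLLOW[A]={$}  FOLLOW[B]={$,c}

FOLLOW(B) = ["$", "c"]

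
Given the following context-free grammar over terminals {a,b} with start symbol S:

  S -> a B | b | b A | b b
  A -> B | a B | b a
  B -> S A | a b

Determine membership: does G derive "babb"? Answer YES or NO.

CNF form of G:
  S -> T0 B | T1 A | T1 T1 | b
  A -> S A | T0 B | T0 T1 | T1 T0
  B -> S A | T0 T1
  T0 -> a
  T1 -> b

CYK fill:
  cell(0,0) b: {S,T1}  orig:{S}
  cell(1,1) a: {T0}  orig:{}
  cell(2,2) b: {S,T1}  orig:{S}
  cell(3,3) b: {S,T1}  orig:{S}
  cell(0,1) ba: {A}
  cell(1,2) ab: {A,B}
  cell(2,3) bb: {S}
  cell(0,2) bab: {A,B,S}
  cell(1,3) abb: ∅
  cell(0,3) babb: ∅

S ∉ T[0,3] ⇒ NO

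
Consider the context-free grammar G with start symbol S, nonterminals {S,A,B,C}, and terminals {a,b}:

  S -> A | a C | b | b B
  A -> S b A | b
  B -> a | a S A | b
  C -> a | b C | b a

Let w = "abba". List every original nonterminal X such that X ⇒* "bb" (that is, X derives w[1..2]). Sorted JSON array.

CNF form of G:
  S -> S X4 | T0 B | T1 C | b
  A -> S X2 | b
  B -> T1 X3 | a | b
  C -> T0 C | T0 T1 | a
  T0 -> b
  T1 -> a
  X2 -> T0 A
  X3 -> S A
  X4 -> T0 A

CYK table (by increasing span) (cells [i..j] with 1 ≤ i ≤ j ≤ 2 only):
  T[1,1] 'b' = {A,B,S,T0}  orig:{A,B,S}
  T[2,2] 'b' = {A,B,S,T0}  orig:{A,B,S}
  T[1,2] 'bb' = {S,X2,X3,X4}  orig:{S}

Original NTs in T[1,2] deriving "bb": ["S"]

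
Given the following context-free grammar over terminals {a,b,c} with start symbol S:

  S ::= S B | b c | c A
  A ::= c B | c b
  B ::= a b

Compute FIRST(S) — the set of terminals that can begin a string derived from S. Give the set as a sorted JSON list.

FIRST iteration:
pass 1:
  A via A→c B: +{c}
  B via B→a b: +{a}
  S via S→b c: +{b}
  S via S→c A: +{c}
  S: {b,c}  A: {c}  B: {a}
pass 2: — fixpoint
  S: {b,c}  A: {c}  B: {a}

FIRST(S) = ["b", "c"]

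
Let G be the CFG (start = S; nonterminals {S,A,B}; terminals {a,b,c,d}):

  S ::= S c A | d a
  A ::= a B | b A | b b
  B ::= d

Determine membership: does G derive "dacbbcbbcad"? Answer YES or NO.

CNF form of G:
  S -> S X4 | T3 T0
  A -> T0 B | T1 A | T1 T1
  B -> d
  T0 -> a
  T1 -> b
  T2 -> c
  T3 -> d
  X4 -> T2 A

CYK table (by increasing span):
  T[0,0] 'd' = {B,T3}  orig:{B}
  T[1,1] 'a' = {T0}  orig:{}
  T[2,2] 'c' = {T2}  orig:{}
  T[3,3] 'b' = {T1}  orig:{}
  T[4,4] 'b' = {T1}  orig:{}
  T[5,5] 'c' = {T2}  orig:{}
  T[6,6] 'b' = {T1}  orig:{}
  T[7,7] 'b' = {T1}  orig:{}
  T[8,8] 'c' = {T2}  orig:{}
  T[9,9] 'a' = {T0}  orig:{}
  T[10,10] 'd' = {B,T3}  orig:{B}
  T[0,1] 'da' = {S}
  T[1,2] 'ac' = ∅
  T[2,3] 'cb' = ∅
  T[3,4] 'bb' = {A}
  T[4,5] 'bc' = ∅
  T[5,6] 'cb' = ∅
  T[6,7] 'bb' = {A}
  T[7,8] 'bc' = ∅
  T[8,9] 'ca' = ∅
  T[9,10] 'ad' = {A}
  T[0,2] 'dac' = ∅
  T[1,3] 'acb' = ∅
  T[2,4] 'cbb' = {X4}  orig:{}
  T[3,5] 'bbc' = ∅
  T[4,6] 'bcb' = ∅
  T[5,7] 'cbb' = {X4}  orig:{}
  T[6,8] 'bbc' = ∅
  T[7,9] 'bca' = ∅
  T[8,10] 'cad' = {X4}  orig:{}
  T[0,3] 'dacb' = ∅
  T[1,4] 'acbb' = ∅
  T[2,5] 'cbbc' = ∅
  T[3,6] 'bbcb' = ∅
  T[4,7] 'bcbb' = ∅
  T[5,8] 'cbbc' = ∅
  T[6,9] 'bbca' = ∅
  T[7,10] 'bcad' = ∅
  T[0,4] 'dacbb' = {S}
  T[1,5] 'acbbc' = ∅
  T[2,6] 'cbbcb' = ∅
  T[3,7] 'bbcbb' = ∅
  T[4,8] 'bcbbc' = ∅
  T[5,9] 'cbbca' = ∅
  T[6,10] 'bbcad' = ∅
  T[0,5] 'dacbbc' = ∅
  T[1,6] 'acbbcb' = ∅
  T[2,7] 'cbbcbb' = ∅
  T[3,8] 'bbcbbc' = ∅
  T[4,9] 'bcbbca' = ∅
  T[5,10] 'cbbcad' = ∅
  T[0,6] 'dacbbcb' = ∅
  T[1,7] 'acbbcbb' = ∅
  T[2,8] 'cbbcbbc' = ∅
  T[3,9] 'bbcbbca' = ∅
  T[4,10] 'bcbbcad' = ∅
  T[0,7] 'dacbbcbb' = {S}
  T[1,8] 'acbbcbbc' = ∅
  T[2,9] 'cbbcbbca' = ∅
  T[3,10] 'bbcbbcad' = ∅
  T[0,8] 'dacbbcbbc' = ∅
  T[1,9] 'acbbcbbca' = ∅
  T[2,10] 'cbbcbbcad' = ∅
  T[0,9] 'dacbbcbbca' = ∅
  T[1,10] 'acbbcbbcad' = ∅
  T[0,10] 'dacbbcbbcad' = {S}

S ∈ T[0,10] ⇒ YES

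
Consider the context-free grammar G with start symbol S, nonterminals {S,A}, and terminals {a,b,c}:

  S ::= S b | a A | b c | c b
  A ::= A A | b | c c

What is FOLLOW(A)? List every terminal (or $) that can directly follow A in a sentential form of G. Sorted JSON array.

FIRST iteration:
pass 1:
  A via A→b: +{b}
  A via A→c c: +{c}
  S via S→a A: +{a}
  S via S→b c: +{b}
  S via S→c b: +{c}
  FIRST[S]={a,b,c}  FIRST[A]={b,c}
pass 2: (no change)
  FIRST[S]={a,b,c}  FIRST[A]={b,c}

FOLLOW iteration:
initialize: $ ∈ FOLLOW(S)
pass 1:
  A→A A: FOLLOW(A) ⊇ FIRST(A) = {b,c}; new: +{b,c}
  S→S b: FOLLOW(S) ⊇ FIRST(b) = {b}; new: +{b}
  S→a A: FOLLOW(A) ⊇ FOLLOW(S) ⊇ {$,b}; new: +{$}
  FOLLOW(S)={$,b}  FOLLOW(A)={$,b,c}
pass 2: (no change)
  FOLLOW(S)={$,b}  FOLLOW(A)={$,b,c}

FOLLOW(A) = ["$", "b", "c"]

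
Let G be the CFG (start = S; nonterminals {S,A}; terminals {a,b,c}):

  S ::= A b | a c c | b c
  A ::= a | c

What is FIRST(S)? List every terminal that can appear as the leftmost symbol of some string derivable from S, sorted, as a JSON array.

FIRST iteration:
[1]
  A via A→a: +{a}
  A via A→c: +{c}
  S via S→A b: +{a,c}
  S via S→b c: +{b}
  FIRST(S)={a,b,c}  FIRST(A)={a,c}
[2] (stable)
  FIRST(S)={a,b,c}  FIRST(A)={a,c}

FIRST(S) = ["a", "b", "c"]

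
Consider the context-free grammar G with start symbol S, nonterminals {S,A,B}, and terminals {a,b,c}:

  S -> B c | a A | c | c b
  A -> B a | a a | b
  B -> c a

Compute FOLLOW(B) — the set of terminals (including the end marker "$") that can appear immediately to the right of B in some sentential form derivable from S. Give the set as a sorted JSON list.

Compute FIRST by fixpoint:
round 1:
  A via A→a a: +{a}
  A via A→b: +{b}
  B via B→c a: +{c}
  S via S→B c: +{c}
  S via S→a A: +{a}
  FIRST[S]={a,c}  FIRST[A]={a,b}  FIRST[B]={c}
round 2:
  A via A→B a: +{c}
  FIRST[S]={a,c}  FIRST[A]={a,b,c}  FIRST[B]={c}
round 3: done
  FIRST[S]={a,c}  FIRST[A]={a,b,c}  FIRST[B]={c}

FOLLOW sets:
FOLLOW(S) := {$}
iter 1:
  A→B a: FOLLOW(B) ⊇ FIRST(a) = {a}; new: +{a}
  S→B c: FOLLOW(B) ⊇ FIRST(c) = {c}; new: +{c}
  S→a A: FOLLOW(A) ⊇ FOLLOW(S) ⊇ {$}; new: +{$}
  FOLLOW(S)={$}  FOLLOW(A)={$}  FOLLOW(B)={a,c}
iter 2: (stable)
  FOLLOW(S)={$}  FOLLOW(A)={$}  FOLLOW(B)={a,c}

FOLLOW(B) = ["a", "c"]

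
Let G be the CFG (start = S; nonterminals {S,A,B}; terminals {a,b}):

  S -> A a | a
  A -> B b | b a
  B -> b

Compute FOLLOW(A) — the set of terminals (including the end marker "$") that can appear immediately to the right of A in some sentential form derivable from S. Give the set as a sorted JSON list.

FIRST sets, iterate to fixpoint:
pass 1:
  A via A→b a: +{b}
  B via B→b: +{b}
  S via S→A a: +{b}
  S via S→a: +{a}
  S: {a,b}  A: {b}  B: {b}
pass 2: (stable)
  S: {a,b}  A: {b}  B: {b}

FOLLOW sets:
initialize: $ ∈ FOLLOW(S)
iter 1:
  A→B b: FOLLOW(B) ⊇ FIRST(b) = {b}; new: +{b}
  S→A a: FOLLOW(A) ⊇ FIRST(a) = {a}; new: +{a}
  S: {$}  A: {a}  B: {b}
iter 2: — fixpoint
  S: {$}  A: {a}  B: {b}

FOLLOW(A) = ["a"]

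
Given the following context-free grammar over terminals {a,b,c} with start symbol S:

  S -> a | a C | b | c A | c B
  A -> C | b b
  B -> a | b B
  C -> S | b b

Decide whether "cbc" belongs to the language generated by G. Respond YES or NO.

Convert to CNF:
  S -> T0 C | T2 A | T2 B | a | b
  A -> T0 C | T1 T1 | T2 A | T2 B | a | b
  B -> T1 B | a
  C -> T0 C | T1 T1 | T2 A | T2 B | a | b
  T0 -> a
  T1 -> b
  T2 -> c

CYK table (by increasing span):
  cell(0,0) c: {T2}  orig:{}
  cell(1,1) b: {A,C,S,T1}  orig:{A,C,S}
  cell(2,2) c: {T2}  orig:{}
  cell(0,1) cb: {A,C,S}
  cell(1,2) bc: ∅
  cell(0,2) cbc: ∅

S ∉ T[0,2] ⇒ NO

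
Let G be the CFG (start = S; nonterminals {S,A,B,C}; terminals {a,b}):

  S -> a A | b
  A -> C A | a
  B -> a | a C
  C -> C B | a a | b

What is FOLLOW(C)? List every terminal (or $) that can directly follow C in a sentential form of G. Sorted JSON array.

FIRST iteration:
[1]
  A via A→a: +{a}
  B via B→a: +{a}
  C via C→a a: +{a}
  C via C→b: +{b}
  S via S→a A: +{a}
  S via S→b: +{b}
  FIRST(S)={a,b}  FIRST(A)={a}  FIRST(B)={a}  FIRST(C)={a,b}
[2]
  A via A→C A: +{b}
  FIRST(S)={a,b}  FIRST(A)={a,b}  FIRST(B)={a}  FIRST(C)={a,b}
[3] — fixpoint
  FIRST(S)={a,b}  FIRST(A)={a,b}  FIRST(B)={a}  FIRST(C)={a,b}

FOLLOW iteration:
seed FOLLOW(S) with $
round 1:
  A→C A: FOLLOW(C) ⊇ FIRST(A) = {a,b}; new: +{a,b}
  C→C B: FOLLOW(B) ⊇ FOLLOW(C) ⊇ {a,b}; new: +{a,b}
  S→a A: FOLLOW(A) ⊇ FOLLOW(S) ⊇ {$}; new: +{$}
  S: {$}  A: {$}  B: {a,b}  C: {a,b}
round 2: done
  S: {$}  A: {$}  B: {a,b}  C: {a,b}

FOLLOW(C) = ["a", "b"]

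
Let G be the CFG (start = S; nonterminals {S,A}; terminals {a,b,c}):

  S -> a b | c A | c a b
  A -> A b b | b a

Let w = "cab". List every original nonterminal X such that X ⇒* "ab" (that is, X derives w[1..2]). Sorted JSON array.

Convert to CNF:
  S -> T1 T0 | T2 A | T2 X4
  A -> A X3 | T0 T1
  T0 -> b
  T1 -> a
  T2 -> c
  X3 -> T0 T0
  X4 -> T1 T0

CYK table (by increasing span) — only the sub-triangle for w[1..2]:
  cell(1,1) a: {T1}  orig:{}
  cell(2,2) b: {T0}  orig:{}
  cell(1,2) ab: {S,X4}  orig:{S}

Original NTs in T[1,2] deriving "ab": ["S"]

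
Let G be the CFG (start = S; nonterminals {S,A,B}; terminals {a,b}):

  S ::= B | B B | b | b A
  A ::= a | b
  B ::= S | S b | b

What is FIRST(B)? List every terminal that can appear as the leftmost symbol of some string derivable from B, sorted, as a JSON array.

FIRST sets, iterate to fixpoint:
pass 1:
  A via A→a: +{a}
  A via A→b: +{b}
  B via B→b: +{b}
  S via S→B: +{b}
  FIRST(S)={b}  FIRST(A)={a,b}  FIRST(B)={b}
pass 2: (stable)
  FIRST(S)={b}  FIRST(A)={a,b}  FIRST(B)={b}

FIRST(B) = ["b"]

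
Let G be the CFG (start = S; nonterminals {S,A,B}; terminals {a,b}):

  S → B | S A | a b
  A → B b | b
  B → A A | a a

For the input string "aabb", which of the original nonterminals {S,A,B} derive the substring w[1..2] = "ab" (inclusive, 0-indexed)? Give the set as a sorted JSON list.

CNF form of G:
  S -> A A | S A | T1 T0 | T1 T1
  A -> B T0 | b
  B -> A A | T1 T1
  T0 -> b
  T1 -> a

CYK table (by increasing span) — only the sub-triangle for w[1..2]:
  T[1,1] 'a' = {T1}  orig:{}
  T[2,2] 'b' = {A,T0}  orig:{A}
  T[1,2] 'ab' = {S}

Original NTs in T[1,2] deriving "ab": ["S"]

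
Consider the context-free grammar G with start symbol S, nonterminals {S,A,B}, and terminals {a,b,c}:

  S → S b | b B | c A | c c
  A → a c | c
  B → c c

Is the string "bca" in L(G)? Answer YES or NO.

CNF form of G:
  S -> S T2 | T1 A | T1 T1 | T2 B
  A -> T0 T1 | c
  B -> T1 T1
  T0 -> a
  T1 -> c
  T2 -> b

CYK fill:
  [0..0]={T2}  "b"  orig:{}
  [1..1]={A,T1}  "c"  orig:{A}
  [2..2]={T0}  "a"  orig:{}
  [0..1]=∅  "bc"
  [1..2]=∅  "ca"
  [0..2]=∅  "bca"

S ∉ T[0,2] ⇒ NO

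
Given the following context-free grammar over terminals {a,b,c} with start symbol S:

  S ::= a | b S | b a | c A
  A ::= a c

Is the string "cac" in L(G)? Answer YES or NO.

CNF form of G:
  S -> T1 A | T2 S | T2 T0 | a
  A -> T0 T1
  T0 -> a
  T1 -> c
  T2 -> b

Fill CYK table bottom-up:
  [0..0]={T1}  "c"  orig:{}
  [1..1]={S,T0}  "a"  orig:{S}
  [2..2]={T1}  "c"  orig:{}
  [0..1]=∅  "ca"
  [1..2]={A}  "ac"
  [0..2]={S}  "cac"

S ∈ T[0,2] ⇒ YES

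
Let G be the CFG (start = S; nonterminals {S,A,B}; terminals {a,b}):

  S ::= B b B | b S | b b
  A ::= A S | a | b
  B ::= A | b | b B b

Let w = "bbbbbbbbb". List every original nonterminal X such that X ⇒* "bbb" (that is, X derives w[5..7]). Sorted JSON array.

Convert to CNF:
  S -> B X2 | T0 S | T0 T0
  A -> A S | a | b
  B -> A S | T0 X1 | a | b
  T0 -> b
  X1 -> B T0
  X2 -> T0 B

CYK table (by increasing span) — only the sub-triangle for w[5..7]:
  [5..5]={A,B,T0}  "b"  orig:{A,B}
  [6..6]={A,B,T0}  "b"  orig:{A,B}
  [7..7]={A,B,T0}  "b"  orig:{A,B}
  [5..6]={S,X1,X2}  "bb"  orig:{S}
  [6..7]={S,X1,X2}  "bb"  orig:{S}
  [5..7]={A,B,S}  "bbb"

Original NTs in T[5,7] deriving "bbb": ["A", "B", "S"]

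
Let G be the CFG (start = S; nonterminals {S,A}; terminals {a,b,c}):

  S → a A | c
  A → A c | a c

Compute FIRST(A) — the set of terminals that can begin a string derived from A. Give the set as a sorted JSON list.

FIRST iteration:
pass 1:
  A via A→a c: +{a}
  S via S→a A: +{a}
  S via S→c: +{c}
  FIRST(S)={a,c}  FIRST(A)={a}
pass 2: — fixpoint
  FIRST(S)={a,c}  FIRST(A)={a}

FIRST(A) = ["a"]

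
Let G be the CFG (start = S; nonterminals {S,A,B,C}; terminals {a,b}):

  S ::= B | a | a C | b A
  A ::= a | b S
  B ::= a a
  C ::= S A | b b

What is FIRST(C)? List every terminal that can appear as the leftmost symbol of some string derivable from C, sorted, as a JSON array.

Compute FIRST by fixpoint:
iter 1:
  A via A→a: +{a}
  A via A→b S: +{b}
  B via B→a a: +{a}
  C via C→b b: +{b}
  S via S→B: +{a}
  S via S→b A: +{b}
  S: {a,b}  A: {a,b}  B: {a}  C: {b}
iter 2:
  C via C→S A: +{a}
  S: {a,b}  A: {a,b}  B: {a}  C: {a,b}
iter 3: done
  S: {a,b}  A: {a,b}  B: {a}  C: {a,b}

FIRST(C) = ["a", "b"]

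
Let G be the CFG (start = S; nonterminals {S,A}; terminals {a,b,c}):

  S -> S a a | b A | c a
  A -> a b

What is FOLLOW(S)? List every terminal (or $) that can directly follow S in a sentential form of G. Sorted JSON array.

Compute FIRST by fixpoint:
[1]
  A via A→a b: +{a}
  S via S→b A: +{b}
  S via S→c a: +{c}
  FIRST(S)={b,c}  FIRST(A)={a}
[2] (stable)
  FIRST(S)={b,c}  FIRST(A)={a}

Compute FOLLOW by fixpoint:
seed FOLLOW(S) with $
round 1:
  S→S a a: FOLLOW(S) ⊇ FIRST(a) = {a}; new: +{a}
  S→b A: FOLLOW(A) ⊇ FOLLOW(S) ⊇ {$,a}; new: +{$,a}
  S: {$,a}  A: {$,a}
round 2: done
  S: {$,a}  A: {$,a}

FOLLOW(S) = ["$", "a"]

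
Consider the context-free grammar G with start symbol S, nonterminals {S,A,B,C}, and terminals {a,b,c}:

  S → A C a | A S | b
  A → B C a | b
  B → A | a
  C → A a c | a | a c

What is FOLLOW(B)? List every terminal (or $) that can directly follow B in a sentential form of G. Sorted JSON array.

FIRST sets, iterate to fixpoint:
pass 1:
  A via A→b: +{b}
  B via B→A: +{b}
  B via B→a: +{a}
  C via C→A a c: +{b}
  C via C→a: +{a}
  S via S→A C a: +{b}
  FIRST(S)={b}  FIRST(A)={b}  FIRST(B)={a,b}  FIRST(C)={a,b}
pass 2:
  A via A→B C a: +{a}
  S via S→A C a: +{a}
  FIRST(S)={a,b}  FIRST(A)={a,b}  FIRST(B)={a,b}  FIRST(C)={a,b}
pass 3: done
  FIRST(S)={a,b}  FIRST(A)={a,b}  FIRST(B)={a,b}  FIRST(C)={a,b}

FOLLOW sets:
initialize: $ ∈ FOLLOW(S)
pass 1:
  A→B C a: FOLLOW(B) ⊇ FIRST(C) = {a,b}; new: +{a,b}
  A→B C a: FOLLOW(C) ⊇ FIRST(a) = {a}; new: +{a}
  B→A: FOLLOW(A) ⊇ FOLLOW(B) ⊇ {a,b}; new: +{a,b}
  FOLLOW(S)={$}  FOLLOW(A)={a,b}  FOLLOW(B)={a,b}  FOLLOW(C)={a}
pass 2: (no change)
  FOLLOW(S)={$}  FOLLOW(A)={a,b}  FOLLOW(B)={a,b}  FOLLOW(C)={a}

FOLLOW(B) = ["a", "b"]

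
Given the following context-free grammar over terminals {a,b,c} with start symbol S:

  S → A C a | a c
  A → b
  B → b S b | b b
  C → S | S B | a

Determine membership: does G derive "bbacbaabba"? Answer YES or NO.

Convert to CNF:
  S -> A X5 | T1 T2
  A -> b
  B -> T0 T0 | T0 X3
  C -> A X4 | S B | T1 T2 | a
  T0 -> b
  T1 -> a
  T2 -> c
  X3 -> S T0
  X4 -> C T1
  X5 -> C T1

Fill CYK table bottom-up:
  T[0,0] 'b' = {A,T0}  orig:{A}
  T[1,1] 'b' = {A,T0}  orig:{A}
  T[2,2] 'a' = {C,T1}  orig:{C}
  T[3,3] 'c' = {T2}  orig:{}
  T[4,4] 'b' = {A,T0}  orig:{A}
  T[5,5] 'a' = {C,T1}  orig:{C}
  T[6,6] 'a' = {C,T1}  orig:{C}
  T[7,7] 'b' = {A,T0}  orig:{A}
  T[8,8] 'b' = {A,T0}  orig:{A}
  T[9,9] 'a' = {C,T1}  orig:{C}
  T[0,1] 'bb' = {B}
  T[1,2] 'ba' = ∅
  T[2,3] 'ac' = {C,S}
  T[3,4] 'cb' = ∅
  T[4,5] 'ba' = ∅
  T[5,6] 'aa' = {X4,X5}  orig:{}
  T[6,7] 'ab' = ∅
  T[7,8] 'bb' = {B}
  T[8,9] 'ba' = ∅
  T[0,2] 'bba' = ∅
  T[1,3] 'bac' = ∅
  T[2,4] 'acb' = {X3}  orig:{}
  T[3,5] 'cba' = ∅
  T[4,6] 'baa' = {C,S}
  T[5,7] 'aab' = ∅
  T[6,8] 'abb' = ∅
  T[7,9] 'bba' = ∅
  T[0,3] 'bbac' = ∅
  T[1,4] 'bacb' = {B}
  T[2,5] 'acba' = ∅
  T[3,6] 'cbaa' = ∅
  T[4,7] 'baab' = {X3}  orig:{}
  T[5,8] 'aabb' = ∅
  T[6,9] 'abba' = ∅
  T[0,4] 'bbacb' = ∅
  T[1,5] 'bacba' = ∅
  T[2,6] 'acbaa' = ∅
  T[3,7] 'cbaab' = ∅
  T[4,8] 'baabb' = {C}
  T[5,9] 'aabba' = ∅
  T[0,5] 'bbacba' = ∅
  T[1,6] 'bacbaa' = ∅
  T[2,7] 'acbaab' = ∅
  T[3,8] 'cbaabb' = ∅
  T[4,9] 'baabba' = {X4,X5}  orig:{}
  T[0,6] 'bbacbaa' = ∅
  T[1,7] 'bacbaab' = ∅
  T[2,8] 'acbaabb' = ∅
  T[3,9] 'cbaabba' = ∅
  T[0,7] 'bbacbaab' = ∅
  T[1,8] 'bacbaabb' = ∅
  T[2,9] 'acbaabba' = ∅
  T[0,8] 'bbacbaabb' = ∅
  T[1,9] 'bacbaabba' = ∅
  T[0,9] 'bbacbaabba' = ∅

S ∉ T[0,9] ⇒ NO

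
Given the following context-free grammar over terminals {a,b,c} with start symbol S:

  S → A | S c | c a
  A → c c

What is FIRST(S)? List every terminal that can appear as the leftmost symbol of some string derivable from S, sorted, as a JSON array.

Compute FIRST by fixpoint:
pass 1:
  A via A→c c: +{c}
  S via S→A: +{c}
  S: {c}  A: {c}
pass 2: (no change)
  S: {c}  A: {c}

FIRST(S) = ["c"]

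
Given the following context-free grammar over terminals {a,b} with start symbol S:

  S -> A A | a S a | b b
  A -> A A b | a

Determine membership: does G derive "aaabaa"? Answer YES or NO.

CNF form of G:
  S -> A A | T0 T0 | T1 X3
  A -> A X2 | a
  T0 -> b
  T1 -> a
  X2 -> A T0
  X3 -> S T1

CYK fill:
  [0..0]={A,T1}  "a"  orig:{A}
  [1..1]={A,T1}  "a"  orig:{A}
  [2..2]={A,T1}  "a"  orig:{A}
  [3..3]={T0}  "b"  orig:{}
  [4..4]={A,T1}  "a"  orig:{A}
  [5..5]={A,T1}  "a"  orig:{A}
  [0..1]={S}  "aa"
  [1..2]={S}  "aa"
  [2..3]={X2}  "ab"  orig:{}
  [3..4]=∅  "ba"
  [4..5]={S}  "aa"
  [0..2]={X3}  "aaa"  orig:{}
  [1..3]={A}  "aab"
  [2..4]=∅  "aba"
  [3..5]=∅  "baa"
  [0..3]={S}  "aaab"
  [1..4]={S}  "aaba"
  [2..5]=∅  "abaa"
  [0..4]={X3}  "aaaba"  orig:{}
  [1..5]={X3}  "aabaa"  orig:{}
  [0..5]={S}  "aaabaa"

S ∈ T[0,5] ⇒ YES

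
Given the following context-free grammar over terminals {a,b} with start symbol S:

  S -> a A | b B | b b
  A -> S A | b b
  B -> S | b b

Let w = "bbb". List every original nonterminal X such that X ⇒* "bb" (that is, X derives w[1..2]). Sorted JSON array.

CNF form of G:
  S -> T0 B | T0 T0 | T1 A
  A -> S A | T0 T0
  B -> T0 B | T0 T0 | T1 A
  T0 -> b
  T1 -> a

Fill CYK table bottom-up (cells [i..j] with 1 ≤ i ≤ j ≤ 2 only):
  [1..1]={T0}  "b"  orig:{}
  [2..2]={T0}  "b"  orig:{}
  [1..2]={A,B,S}  "bb"

Original NTs in T[1,2] deriving "bb": ["A", "B", "S"]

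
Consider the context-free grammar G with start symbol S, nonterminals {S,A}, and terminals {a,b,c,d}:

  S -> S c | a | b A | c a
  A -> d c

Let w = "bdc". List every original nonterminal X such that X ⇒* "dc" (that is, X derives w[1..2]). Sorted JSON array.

Convert to CNF:
  S -> S T1 | T1 T3 | T2 A | a
  A -> T0 T1
  T0 -> d
  T1 -> c
  T2 -> b
  T3 -> a

CYK fill, restricted to cells inside w[1..2]:
  cell(1,1) d: {T0}  orig:{}
  cell(2,2) c: {T1}  orig:{}
  cell(1,2) dc: {A}

Original NTs in T[1,2] deriving "dc": ["A"]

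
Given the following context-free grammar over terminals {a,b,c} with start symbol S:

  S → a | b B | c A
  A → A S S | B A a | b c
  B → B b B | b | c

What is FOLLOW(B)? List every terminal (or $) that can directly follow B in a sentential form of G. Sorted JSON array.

FIRST sets, iterate to fixpoint:
pass 1:
  A via A→b c: +{b}
  B via B→b: +{b}
  B via B→c: +{c}
  S via S→a: +{a}
  S via S→b B: +{b}
  S via S→c A: +{c}
  FIRST(S)={a,b,c}  FIRST(A)={b}  FIRST(B)={b,c}
pass 2:
  A via A→B A a: +{c}
  FIRST(S)={a,b,c}  FIRST(A)={b,c}  FIRST(B)={b,c}
pass 3: done
  FIRST(S)={a,b,c}  FIRST(A)={b,c}  FIRST(B)={b,c}

Compute FOLLOW by fixpoint:
seed FOLLOW(S) with $
iter 1:
  A→A S S: FOLLOW(A) ⊇ FIRST(S) = {a,b,c}; new: +{a,b,c}
  A→A S S: FOLLOW(S) ⊇ FIRST(S) = {a,b,c}; new: +{a,b,c}
  A→B A a: FOLLOW(B) ⊇ FIRST(A) = {b,c}; new: +{b,c}
  S→b B: FOLLOW(B) ⊇ FOLLOW(S) ⊇ {$,a,b,c}; new: +{$,a}
  S→c A: FOLLOW(A) ⊇ FOLLOW(S) ⊇ {$,a,b,c}; new: +{$}
  FOLLOW(S)={$,a,b,c}  FOLLOW(A)={$,a,b,c}  FOLLOW(B)={$,a,b,c}
iter 2: — fixpoint
  FOLLOW(S)={$,a,b,c}  FOLLOW(A)={$,a,b,c}  FOLLOW(B)={$,a,b,c}

FOLLOW(B) = ["$", "a", "b", "c"]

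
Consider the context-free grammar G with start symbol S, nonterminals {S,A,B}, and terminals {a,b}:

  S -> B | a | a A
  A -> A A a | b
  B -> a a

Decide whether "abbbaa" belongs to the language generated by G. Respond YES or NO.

Convert to CNF:
  S -> T0 A | T0 T0 | a
  A -> A X1 | b
  B -> T0 T0
  T0 -> a
  X1 -> A T0

CYK table (by increasing span):
  cell(0,0) a: {S,T0}  orig:{S}
  cell(1,1) b: {A}
  cell(2,2) b: {A}
  cell(3,3) b: {A}
  cell(4,4) a: {S,T0}  orig:{S}
  cell(5,5) a: {S,T0}  orig:{S}
  cell(0,1) ab: {S}
  cell(1,2) bb: ∅
  cell(2,3) bb: ∅
  cell(3,4) ba: {X1}  orig:{}
  cell(4,5) aa: {B,S}
  cell(0,2) abb: ∅
  cell(1,3) bbb: ∅
  cell(2,4) bba: {A}
  cell(3,5) baa: ∅
  cell(0,3) abbb: ∅
  cell(1,4) bbba: ∅
  cell(2,5) bbaa: {X1}  orig:{}
  cell(0,4) abbba: ∅
  cell(1,5) bbbaa: {A}
  cell(0,5) abbbaa: {S}

S ∈ T[0,5] ⇒ YES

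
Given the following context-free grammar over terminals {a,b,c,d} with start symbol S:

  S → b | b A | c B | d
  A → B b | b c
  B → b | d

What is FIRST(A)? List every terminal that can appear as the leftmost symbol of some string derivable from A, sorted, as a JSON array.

Compute FIRST by fixpoint:
round 1:
  A via A→b c: +{b}
  B via B→b: +{b}
  B via B→d: +{d}
  S via S→b: +{b}
  S via S→c B: +{c}
  S via S→d: +{d}
  FIRST[S]={b,c,d}  FIRST[A]={b}  FIRST[B]={b,d}
round 2:
  A via A→B b: +{d}
  FIRST[S]={b,c,d}  FIRST[A]={b,d}  FIRST[B]={b,d}
round 3: — fixpoint
  FIRST[S]={b,c,d}  FIRST[A]={b,d}  FIRST[B]={b,d}

FIRST(A) = ["b", "d"]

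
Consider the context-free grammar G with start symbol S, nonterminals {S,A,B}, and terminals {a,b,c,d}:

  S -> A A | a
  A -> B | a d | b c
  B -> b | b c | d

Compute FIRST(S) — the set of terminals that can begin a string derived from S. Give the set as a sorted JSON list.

FIRST sets, iterate to fixpoint:
[1]
  A via A→a d: +{a}
  A via A→b c: +{b}
  B via B→b: +{b}
  B via B→d: +{d}
  S via S→A A: +{a,b}
  FIRST(S)={a,b}  FIRST(A)={a,b}  FIRST(B)={b,d}
[2]
  A via A→B: +{d}
  S via S→A A: +{d}
  FIRST(S)={a,b,d}  FIRST(A)={a,b,d}  FIRST(B)={b,d}
[3] (no change)
  FIRST(S)={a,b,d}  FIRST(A)={a,b,d}  FIRST(B)={b,d}

FIRST(S) = ["a", "b", "d"]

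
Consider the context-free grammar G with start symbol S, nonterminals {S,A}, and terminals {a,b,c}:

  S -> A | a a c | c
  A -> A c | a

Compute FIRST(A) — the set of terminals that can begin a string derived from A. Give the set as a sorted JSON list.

Compute FIRST by fixpoint:
iter 1:
  A via A→a: +{a}
  S via S→A: +{a}
  S via S→c: +{c}
  FIRST[S]={a,c}  FIRST[A]={a}
iter 2: — fixpoint
  FIRST[S]={a,c}  FIRST[A]={a}

FIRST(A) = ["a"]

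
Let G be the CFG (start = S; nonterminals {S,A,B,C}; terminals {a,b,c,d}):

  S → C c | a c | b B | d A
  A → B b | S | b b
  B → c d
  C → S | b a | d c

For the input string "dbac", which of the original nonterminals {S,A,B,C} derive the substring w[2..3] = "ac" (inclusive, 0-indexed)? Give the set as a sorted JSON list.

Convert to CNF:
  S -> C T1 | T0 B | T2 T1 | T3 A
  A -> B T0 | C T1 | T0 B | T0 T0 | T2 T1 | T3 A
  B -> T1 T3
  C -> C T1 | T0 B | T0 T2 | T2 T1 | T3 A | T3 T1
  T0 -> b
  T1 -> c
  T2 -> a
  T3 -> d

CYK table (by increasing span), restricted to cells inside w[2..3]:
  cell(2,2) a: {T2}  orig:{}
  cell(3,3) c: {T1}  orig:{}
  cell(2,3) ac: {A,C,S}

Original NTs in T[2,3] deriving "ac": ["A", "C", "S"]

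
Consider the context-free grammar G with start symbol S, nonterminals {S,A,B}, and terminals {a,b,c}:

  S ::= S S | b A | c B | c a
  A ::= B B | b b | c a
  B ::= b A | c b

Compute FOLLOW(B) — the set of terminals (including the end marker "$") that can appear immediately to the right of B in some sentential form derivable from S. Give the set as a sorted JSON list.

FIRST sets, iterate to fixpoint:
[1]
  A via A→b b: +{b}
  A via A→c a: +{c}
  B via B→b A: +{b}
  B via B→c b: +{c}
  S via S→b A: +{b}
  S via S→c B: +{c}
  FIRST(S)={b,c}  FIRST(A)={b,c}  FIRST(B)={b,c}
[2] (stable)
  FIRST(S)={b,c}  FIRST(A)={b,c}  FIRST(B)={b,c}

FOLLOW iteration:
seed FOLLOW(S) with $
[1]
  A→B B: FOLLOW(B) ⊇ FIRST(B) = {b,c}; new: +{b,c}
  B→b A: FOLLOW(A) ⊇ FOLLOW(B) ⊇ {b,c}; new: +{b,c}
  S→S S: FOLLOW(S) ⊇ FIRST(S) = {b,c}; new: +{b,c}
  S→b A: FOLLOW(A) ⊇ FOLLOW(S) ⊇ {$,b,c}; new: +{$}
  S→c B: FOLLOW(B) ⊇ FOLLOW(S) ⊇ {$,b,c}; new: +{$}
  FOLLOW(S)={$,b,c}  FOLLOW(A)={$,b,c}  FOLLOW(B)={$,b,c}
[2] (no change)
  FOLLOW(S)={$,b,c}  FOLLOW(A)={$,b,c}  FOLLOW(B)={$,b,c}

FOLLOW(B) = ["$", "b", "c"]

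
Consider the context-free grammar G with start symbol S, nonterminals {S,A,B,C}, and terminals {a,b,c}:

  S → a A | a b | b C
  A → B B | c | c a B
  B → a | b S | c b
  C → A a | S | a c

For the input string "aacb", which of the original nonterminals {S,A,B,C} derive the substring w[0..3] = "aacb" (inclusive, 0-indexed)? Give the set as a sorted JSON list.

CNF form of G:
  S -> T1 A | T1 T2 | T2 C
  A -> B B | T0 X3 | c
  B -> T0 T2 | T2 S | a
  C -> A T1 | T1 A | T1 T0 | T1 T2 | T2 C
  T0 -> c
  T1 -> a
  T2 -> b
  X3 -> T1 B

CYK fill (cells [i..j] with 0 ≤ i ≤ j ≤ 3 only):
  cell(0,0) a: {B,T1}  orig:{B}
  cell(1,1) a: {B,T1}  orig:{B}
  cell(2,2) c: {A,T0}  orig:{A}
  cell(3,3) b: {T2}  orig:{}
  cell(0,1) aa: {A,X3}  orig:{A}
  cell(1,2) ac: {C,S}
  cell(2,3) cb: {B}
  cell(0,2) aac: ∅
  cell(1,3) acb: {A,X3}  orig:{A}
  cell(0,3) aacb: {C,S}

Original NTs in T[0,3] deriving "aacb": ["C", "S"]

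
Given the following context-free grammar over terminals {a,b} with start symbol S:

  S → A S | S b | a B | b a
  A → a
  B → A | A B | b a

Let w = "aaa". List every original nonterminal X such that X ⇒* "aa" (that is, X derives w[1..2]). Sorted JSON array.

Convert to CNF:
  S -> A S | S T0 | T0 T1 | T1 B
  A -> a
  B -> A B | T0 T1 | a
  T0 -> b
  T1 -> a

CYK fill (cells [i..j] with 1 ≤ i ≤ j ≤ 2 only):
  T[1,1] 'a' = {A,B,T1}  orig:{A,B}
  T[2,2] 'a' = {A,B,T1}  orig:{A,B}
  T[1,2] 'aa' = {B,S}

Original NTs in T[1,2] deriving "aa": ["B", "S"]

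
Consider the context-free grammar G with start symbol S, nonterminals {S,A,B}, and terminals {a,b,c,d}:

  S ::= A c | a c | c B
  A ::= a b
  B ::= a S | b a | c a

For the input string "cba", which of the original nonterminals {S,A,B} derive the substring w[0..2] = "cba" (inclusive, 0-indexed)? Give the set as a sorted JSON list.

CNF form of G:
  S -> A T2 | T0 T2 | T2 B
  A -> T0 T1
  B -> T0 S | T1 T0 | T2 T0
  T0 -> a
  T1 -> b
  T2 -> c

CYK table (by increasing span) — only the sub-triangle for w[0..2]:
  [0..0]={T2}  "c"  orig:{}
  [1..1]={T1}  "b"  orig:{}
  [2..2]={T0}  "a"  orig:{}
  [0..1]=∅  "cb"
  [1..2]={B}  "ba"
  [0..2]={S}  "cba"

Original NTs in T[0,2] deriving "cba": ["S"]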